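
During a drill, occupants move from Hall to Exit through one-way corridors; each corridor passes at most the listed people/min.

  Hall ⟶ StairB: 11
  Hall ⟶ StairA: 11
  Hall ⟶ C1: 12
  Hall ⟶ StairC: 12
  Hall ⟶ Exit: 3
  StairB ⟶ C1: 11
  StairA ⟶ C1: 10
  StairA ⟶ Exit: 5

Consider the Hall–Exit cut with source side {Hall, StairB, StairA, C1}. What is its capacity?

Edges leaving {Hall, StairB, StairA, C1}: Hall→StairC (12), Hall→Exit (3), StairA→Exit (5).
Cut capacity = 12 + 3 + 5 = 20.

20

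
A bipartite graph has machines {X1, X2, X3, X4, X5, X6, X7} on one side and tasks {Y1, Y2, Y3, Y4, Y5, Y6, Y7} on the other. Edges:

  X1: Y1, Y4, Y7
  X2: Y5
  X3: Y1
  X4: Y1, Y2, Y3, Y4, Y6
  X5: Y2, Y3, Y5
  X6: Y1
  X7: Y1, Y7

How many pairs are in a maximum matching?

Unit-capacity flow: source→left, listed edges, right→sink; max matching = max flow.
Augmenting path X1→Y1 (+1); matched 1.
Augmenting path X2→Y5 (+1); matched 2.
Augmenting path X4→Y2 (+1); matched 3.
Augmenting path X5→Y3 (+1); matched 4.
Augmenting path X7→Y7 (+1); matched 5.
Augmenting path X3→Y1→X1→Y4 (+1); matched 6.
No augmenting path remains; maximum matching = 6.
König certificate: {X1, X2, X4, X5, X7, Y1} is a vertex cover of size 6 (every listed pair touches it), so no matching can be larger.

6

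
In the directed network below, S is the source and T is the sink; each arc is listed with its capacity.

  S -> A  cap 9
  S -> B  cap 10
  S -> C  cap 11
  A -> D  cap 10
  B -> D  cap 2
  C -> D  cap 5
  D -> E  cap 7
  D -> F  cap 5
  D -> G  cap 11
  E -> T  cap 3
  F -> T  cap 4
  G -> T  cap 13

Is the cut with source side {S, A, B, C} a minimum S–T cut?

No — its capacity is 17, but the minimum cut has capacity 16.

Given cut capacity: 10 + 2 + 5 = 17.
Augment S→A→D→E→T: bottleneck 3, flow now 3.
Augment S→A→D→F→T: bottleneck 4, flow now 7.
Augment S→A→D→G→T: bottleneck 2, flow now 9.
Augment S→B→D→G→T: bottleneck 2, flow now 11.
Augment S→C→D→G→T: bottleneck 5, flow now 16.
No augmenting path remains; maximum flow = 16.
In the residual graph, reachable from S: {S, B, C}.
Min-cut edges: S→A (9), B→D (2), C→D (5); capacity 9 + 2 + 5 = 16.
Cut capacity 17 exceeds the max flow 16, so it is not minimum.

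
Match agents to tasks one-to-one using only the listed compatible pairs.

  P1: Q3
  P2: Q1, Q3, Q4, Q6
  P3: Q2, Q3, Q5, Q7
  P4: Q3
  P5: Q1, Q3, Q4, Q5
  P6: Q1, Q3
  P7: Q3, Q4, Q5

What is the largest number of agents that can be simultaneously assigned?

Unit-capacity flow: source→left, listed edges, right→sink; max matching = max flow.
Augmenting path P1→Q3 (+1); matched 1.
Augmenting path P2→Q1 (+1); matched 2.
Augmenting path P3→Q2 (+1); matched 3.
Augmenting path P5→Q4 (+1); matched 4.
Augmenting path P7→Q5 (+1); matched 5.
Augmenting path P6→Q1→P2→Q6 (+1); matched 6.
No augmenting path remains; maximum matching = 6.
König certificate: {P2, P3, P5, P6, P7, Q3} is a vertex cover of size 6 (every listed pair touches it), so no matching can be larger.

6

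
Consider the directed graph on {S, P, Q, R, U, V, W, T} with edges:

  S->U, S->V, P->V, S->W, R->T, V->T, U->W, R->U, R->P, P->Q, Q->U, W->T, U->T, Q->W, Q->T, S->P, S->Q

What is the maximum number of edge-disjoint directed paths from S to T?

Assign every edge capacity 1; by Menger, the answer equals the max flow.
Path S→Q→T (+1); total 1.
Path S→U→T (+1); total 2.
Path S→V→T (+1); total 3.
Path S→W→T (+1); total 4.
No residual S→T path; max flow = 4.
Certifying cut of size 4: {Q→T, U→T, V→T, W→T}.

4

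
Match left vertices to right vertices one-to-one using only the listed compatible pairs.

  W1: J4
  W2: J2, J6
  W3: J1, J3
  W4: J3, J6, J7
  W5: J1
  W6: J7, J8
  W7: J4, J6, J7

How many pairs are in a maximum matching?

Unit-capacity flow: source→left, listed edges, right→sink; max matching = max flow.
Augmenting path W1→J4 (+1); matched 1.
Augmenting path W2→J2 (+1); matched 2.
Augmenting path W3→J1 (+1); matched 3.
Augmenting path W4→J3 (+1); matched 4.
Augmenting path W6→J7 (+1); matched 5.
Augmenting path W7→J6 (+1); matched 6.
Augmenting path W5→J1→W3→J3→W4→J7→W6→J8 (+1); matched 7.
No augmenting path remains; maximum matching = 7.
König certificate: {W1, W2, W3, W4, W5, W6, W7} is a vertex cover of size 7 (every listed pair touches it), so no matching can be larger.

7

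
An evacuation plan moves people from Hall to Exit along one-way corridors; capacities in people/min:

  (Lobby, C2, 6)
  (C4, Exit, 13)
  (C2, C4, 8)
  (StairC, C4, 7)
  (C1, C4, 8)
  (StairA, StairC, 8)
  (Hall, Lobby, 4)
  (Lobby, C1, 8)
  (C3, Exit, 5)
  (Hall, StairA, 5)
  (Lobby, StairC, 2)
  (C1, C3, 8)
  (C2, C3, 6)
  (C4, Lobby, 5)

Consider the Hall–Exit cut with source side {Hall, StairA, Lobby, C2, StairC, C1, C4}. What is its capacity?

27

Edges leaving {Hall, StairA, Lobby, C2, StairC, C1, C4}: C2→C3 (6), C1→C3 (8), C4→Exit (13).
Cut capacity = 6 + 8 + 13 = 27.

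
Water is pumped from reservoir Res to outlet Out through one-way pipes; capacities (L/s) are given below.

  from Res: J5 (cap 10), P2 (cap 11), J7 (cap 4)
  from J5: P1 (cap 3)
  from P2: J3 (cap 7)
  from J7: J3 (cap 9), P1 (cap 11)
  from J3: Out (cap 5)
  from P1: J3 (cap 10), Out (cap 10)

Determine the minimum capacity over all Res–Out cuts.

12

Augment Res→J5→P1→Out: bottleneck 3, flow now 3.
Augment Res→P2→J3→Out: bottleneck 5, flow now 8.
Augment Res→J7→P1→Out: bottleneck 4, flow now 12.
No augmenting path remains; maximum flow = 12.
By max-flow min-cut, the minimum cut capacity equals the max flow.
In the residual graph, reachable from Res: {Res, J5, P2, J3}.
Min-cut edges: Res→J7 (4), J5→P1 (3), J3→Out (5); capacity 4 + 3 + 5 = 12.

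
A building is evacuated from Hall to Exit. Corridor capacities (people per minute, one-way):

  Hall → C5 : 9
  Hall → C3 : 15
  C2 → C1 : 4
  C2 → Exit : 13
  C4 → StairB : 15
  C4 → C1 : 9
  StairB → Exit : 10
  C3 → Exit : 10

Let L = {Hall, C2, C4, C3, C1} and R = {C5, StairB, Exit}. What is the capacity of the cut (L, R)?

47

Edges leaving {Hall, C2, C4, C3, C1}: Hall→C5 (9), C2→Exit (13), C4→StairB (15), C3→Exit (10).
Cut capacity = 9 + 13 + 15 + 10 = 47.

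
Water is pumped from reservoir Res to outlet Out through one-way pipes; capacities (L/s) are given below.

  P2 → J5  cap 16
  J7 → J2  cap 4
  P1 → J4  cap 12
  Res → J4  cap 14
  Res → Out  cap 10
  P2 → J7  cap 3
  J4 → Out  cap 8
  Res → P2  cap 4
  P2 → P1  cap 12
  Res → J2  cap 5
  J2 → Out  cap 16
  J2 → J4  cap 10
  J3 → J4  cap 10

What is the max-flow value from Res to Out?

26

Augment Res→Out: bottleneck 10, flow now 10.
Augment Res→J2→Out: bottleneck 5, flow now 15.
Augment Res→J4→Out: bottleneck 8, flow now 23.
Augment Res→P2→J7→J2→Out: bottleneck 3, flow now 26.
No augmenting path remains; maximum flow = 26.
In the residual graph, reachable from Res: {Res, P2, J5, P1, J4}.
Min-cut edges: Res→J2 (5), Res→Out (10), P2→J7 (3), J4→Out (8); capacity 5 + 10 + 3 + 8 = 26.
This cut is saturated, so no flow can exceed 26.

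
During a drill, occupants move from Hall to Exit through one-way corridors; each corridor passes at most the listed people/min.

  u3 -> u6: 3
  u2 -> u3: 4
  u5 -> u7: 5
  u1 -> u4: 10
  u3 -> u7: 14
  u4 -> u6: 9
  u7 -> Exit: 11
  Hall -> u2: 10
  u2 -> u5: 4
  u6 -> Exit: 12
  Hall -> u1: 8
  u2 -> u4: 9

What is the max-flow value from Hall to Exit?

Augment Hall→u1→u4→u6→Exit: bottleneck 8, flow now 8.
Augment Hall→u2→u3→u6→Exit: bottleneck 3, flow now 11.
Augment Hall→u2→u3→u7→Exit: bottleneck 1, flow now 12.
Augment Hall→u2→u4→u6→Exit: bottleneck 1, flow now 13.
Augment Hall→u2→u5→u7→Exit: bottleneck 4, flow now 17.
No augmenting path remains; maximum flow = 17.
In the residual graph, reachable from Hall: {Hall, u1, u2, u4}.
Min-cut edges: u2→u3 (4), u2→u5 (4), u4→u6 (9); capacity 4 + 4 + 9 = 17.
This cut is saturated, so no flow can exceed 17.

17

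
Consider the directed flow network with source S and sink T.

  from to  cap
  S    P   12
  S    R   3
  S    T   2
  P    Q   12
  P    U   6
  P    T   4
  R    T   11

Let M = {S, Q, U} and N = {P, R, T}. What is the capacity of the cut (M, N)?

Edges leaving {S, Q, U}: S→P (12), S→R (3), S→T (2).
Cut capacity = 12 + 3 + 2 = 17.

17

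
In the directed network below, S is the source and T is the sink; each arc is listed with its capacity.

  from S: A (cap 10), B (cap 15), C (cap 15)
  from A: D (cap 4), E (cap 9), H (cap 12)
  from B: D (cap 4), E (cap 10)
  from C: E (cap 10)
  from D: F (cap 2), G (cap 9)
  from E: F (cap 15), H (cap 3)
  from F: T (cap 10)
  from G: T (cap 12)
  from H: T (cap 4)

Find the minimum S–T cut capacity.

Augment S→A→H→T: bottleneck 4, flow now 4.
Augment S→A→D→F→T: bottleneck 2, flow now 6.
Augment S→A→D→G→T: bottleneck 2, flow now 8.
Augment S→A→E→F→T: bottleneck 2, flow now 10.
Augment S→B→D→G→T: bottleneck 4, flow now 14.
Augment S→B→E→F→T: bottleneck 6, flow now 20.
Augment S→B→E→F→D→G→T: bottleneck 2, flow now 22. (uses reverse residual edge)
No augmenting path remains; maximum flow = 22.
By max-flow min-cut, the minimum cut capacity equals the max flow.
In the residual graph, reachable from S: {S, A, B, C, E, F, H}.
Min-cut edges: A→D (4), B→D (4), F→T (10), H→T (4); capacity 4 + 4 + 10 + 4 = 22.

22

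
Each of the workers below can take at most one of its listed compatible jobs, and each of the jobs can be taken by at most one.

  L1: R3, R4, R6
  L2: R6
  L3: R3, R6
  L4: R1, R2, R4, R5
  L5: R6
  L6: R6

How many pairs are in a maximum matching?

4

Unit-capacity flow: source→left, listed edges, right→sink; max matching = max flow.
Augmenting path L1→R3 (+1); matched 1.
Augmenting path L2→R6 (+1); matched 2.
Augmenting path L4→R1 (+1); matched 3.
Augmenting path L3→R3→L1→R4 (+1); matched 4.
No augmenting path remains; maximum matching = 4.
König certificate: {L1, L3, L4, R6} is a vertex cover of size 4 (every listed pair touches it), so no matching can be larger.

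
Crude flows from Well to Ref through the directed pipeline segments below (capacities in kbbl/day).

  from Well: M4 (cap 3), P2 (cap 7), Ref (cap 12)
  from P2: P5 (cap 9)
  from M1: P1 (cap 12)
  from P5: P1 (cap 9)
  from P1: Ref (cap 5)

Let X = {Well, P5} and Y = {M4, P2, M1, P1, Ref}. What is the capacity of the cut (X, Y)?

31

Edges leaving {Well, P5}: Well→M4 (3), Well→P2 (7), Well→Ref (12), P5→P1 (9).
Cut capacity = 3 + 7 + 12 + 9 = 31.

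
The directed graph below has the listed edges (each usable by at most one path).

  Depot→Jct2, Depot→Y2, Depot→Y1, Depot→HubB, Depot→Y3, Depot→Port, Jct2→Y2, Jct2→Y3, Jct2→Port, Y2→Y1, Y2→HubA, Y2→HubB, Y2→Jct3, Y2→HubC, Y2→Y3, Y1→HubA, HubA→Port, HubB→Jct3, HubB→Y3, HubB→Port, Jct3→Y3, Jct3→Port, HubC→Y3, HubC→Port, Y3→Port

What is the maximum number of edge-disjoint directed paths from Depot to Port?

6

Assign every edge capacity 1; by Menger, the answer equals the max flow.
Augment Depot→Port (+1); total 1.
Augment Depot→Jct2→Port (+1); total 2.
Augment Depot→HubB→Port (+1); total 3.
Augment Depot→Y3→Port (+1); total 4.
Augment Depot→Y2→HubA→Port (+1); total 5.
Augment Depot→Y1→HubA→Y2→Jct3→Port (+1); total 6. (traverses Y2→HubA backwards in the residual graph, cancelling flow on it)
After the cancellation the 6 edge-disjoint paths are: Depot→Jct2→Port; Depot→Y2→Jct3→Port; Depot→Y1→HubA→Port; Depot→HubB→Port; Depot→Y3→Port; Depot→Port.
No residual Depot→Port path; max flow = 6.
Certifying cut of size 6: {Depot→HubB, Depot→Jct2, Depot→Port, Depot→Y1, Depot→Y2, Depot→Y3}.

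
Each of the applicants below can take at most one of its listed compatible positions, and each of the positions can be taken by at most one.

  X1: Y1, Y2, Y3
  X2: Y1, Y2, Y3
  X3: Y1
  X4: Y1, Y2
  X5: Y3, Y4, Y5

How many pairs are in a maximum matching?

4

Unit-capacity flow: source→left, listed edges, right→sink; max matching = max flow.
Augmenting path X1→Y1 (+1); matched 1.
Augmenting path X2→Y2 (+1); matched 2.
Augmenting path X5→Y3 (+1); matched 3.
Augmenting path X3→Y1→X1→Y3→X5→Y4 (+1); matched 4.
No augmenting path remains; maximum matching = 4.
König certificate: {X5, Y1, Y2, Y3} is a vertex cover of size 4 (every listed pair touches it), so no matching can be larger.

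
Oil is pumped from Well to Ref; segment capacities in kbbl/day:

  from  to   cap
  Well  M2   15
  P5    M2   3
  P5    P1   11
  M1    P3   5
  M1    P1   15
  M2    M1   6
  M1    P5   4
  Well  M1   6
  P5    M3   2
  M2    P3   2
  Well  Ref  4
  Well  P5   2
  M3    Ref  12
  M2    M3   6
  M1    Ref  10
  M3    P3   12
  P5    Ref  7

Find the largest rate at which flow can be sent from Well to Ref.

Augment Well→Ref: bottleneck 4, flow now 4.
Augment Well→P5→Ref: bottleneck 2, flow now 6.
Augment Well→M1→Ref: bottleneck 6, flow now 12.
Augment Well→M2→M1→Ref: bottleneck 4, flow now 16.
Augment Well→M2→M3→Ref: bottleneck 6, flow now 22.
Augment Well→M2→M1→P5→Ref: bottleneck 2, flow now 24.
No augmenting path remains; maximum flow = 24.
In the residual graph, reachable from Well: {Well, M2, P3}.
Min-cut edges: Well→P5 (2), Well→M1 (6), Well→Ref (4), M2→M1 (6), M2→M3 (6); capacity 2 + 6 + 4 + 6 + 6 = 24.
This cut is saturated, so no flow can exceed 24.

24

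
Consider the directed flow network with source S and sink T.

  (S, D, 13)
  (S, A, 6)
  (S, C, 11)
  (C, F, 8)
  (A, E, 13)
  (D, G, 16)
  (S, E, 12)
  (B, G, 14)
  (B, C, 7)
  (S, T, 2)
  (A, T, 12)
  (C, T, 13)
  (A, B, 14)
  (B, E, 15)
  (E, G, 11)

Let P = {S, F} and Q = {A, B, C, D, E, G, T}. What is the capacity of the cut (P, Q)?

Edges leaving {S, F}: S→A (6), S→C (11), S→D (13), S→E (12), S→T (2).
Cut capacity = 6 + 11 + 13 + 12 + 2 = 44.

44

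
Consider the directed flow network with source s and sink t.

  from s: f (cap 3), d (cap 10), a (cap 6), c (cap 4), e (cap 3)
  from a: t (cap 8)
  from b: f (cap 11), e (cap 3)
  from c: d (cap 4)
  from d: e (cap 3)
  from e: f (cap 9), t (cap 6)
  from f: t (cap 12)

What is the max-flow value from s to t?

Augment s→a→t: bottleneck 6, flow now 6.
Augment s→e→t: bottleneck 3, flow now 9.
Augment s→f→t: bottleneck 3, flow now 12.
Augment s→d→e→t: bottleneck 3, flow now 15.
No augmenting path remains; maximum flow = 15.
In the residual graph, reachable from s: {s, c, d}.
Min-cut edges: s→a (6), s→e (3), s→f (3), d→e (3); capacity 6 + 3 + 3 + 3 = 15.
This cut is saturated, so no flow can exceed 15.

15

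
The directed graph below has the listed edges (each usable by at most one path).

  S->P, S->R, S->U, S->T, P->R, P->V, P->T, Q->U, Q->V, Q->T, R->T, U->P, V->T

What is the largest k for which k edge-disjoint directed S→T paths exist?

4

Assign every edge capacity 1; by Menger, the answer equals the max flow.
Path S→T (+1); total 1.
Path S→P→T (+1); total 2.
Path S→R→T (+1); total 3.
Path S→U→P→V→T (+1); total 4.
No residual S→T path; max flow = 4.
Certifying cut of size 4: {S→P, S→R, S→T, S→U}.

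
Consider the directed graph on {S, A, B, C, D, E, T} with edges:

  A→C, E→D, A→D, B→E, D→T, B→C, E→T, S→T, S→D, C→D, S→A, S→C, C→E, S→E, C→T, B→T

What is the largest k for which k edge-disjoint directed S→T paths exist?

4

Assign every edge capacity 1; by Menger, the answer equals the max flow.
Path S→T (+1); total 1.
Path S→C→T (+1); total 2.
Path S→D→T (+1); total 3.
Path S→E→T (+1); total 4.
No residual S→T path; max flow = 4.
Certifying cut of size 4: {C→T, D→T, E→T, S→T}.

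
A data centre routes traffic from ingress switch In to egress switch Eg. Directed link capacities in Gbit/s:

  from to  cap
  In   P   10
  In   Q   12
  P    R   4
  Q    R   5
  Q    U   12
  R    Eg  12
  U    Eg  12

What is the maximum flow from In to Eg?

16

Augment In→P→R→Eg: bottleneck 4, flow now 4.
Augment In→Q→R→Eg: bottleneck 5, flow now 9.
Augment In→Q→U→Eg: bottleneck 7, flow now 16.
No augmenting path remains; maximum flow = 16.
In the residual graph, reachable from In: {In, P}.
Min-cut edges: In→Q (12), P→R (4); capacity 12 + 4 = 16.
This cut is saturated, so no flow can exceed 16.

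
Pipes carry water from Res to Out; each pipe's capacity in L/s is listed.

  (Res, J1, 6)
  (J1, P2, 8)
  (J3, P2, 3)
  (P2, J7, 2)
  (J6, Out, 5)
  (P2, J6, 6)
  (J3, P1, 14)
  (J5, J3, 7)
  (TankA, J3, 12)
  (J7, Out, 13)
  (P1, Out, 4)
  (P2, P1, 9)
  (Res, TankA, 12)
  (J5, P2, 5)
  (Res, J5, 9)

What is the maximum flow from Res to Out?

11

Augment Res→J5→J3→P1→Out: bottleneck 4, flow now 4.
Augment Res→J5→P2→J7→Out: bottleneck 2, flow now 6.
Augment Res→J5→P2→J6→Out: bottleneck 3, flow now 9.
Augment Res→J1→P2→J6→Out: bottleneck 2, flow now 11.
No augmenting path remains; maximum flow = 11.
In the residual graph, reachable from Res: {Res, J5, TankA, J1, J3, P2, P1, J6}.
Min-cut edges: P2→J7 (2), P1→Out (4), J6→Out (5); capacity 2 + 4 + 5 = 11.
This cut is saturated, so no flow can exceed 11.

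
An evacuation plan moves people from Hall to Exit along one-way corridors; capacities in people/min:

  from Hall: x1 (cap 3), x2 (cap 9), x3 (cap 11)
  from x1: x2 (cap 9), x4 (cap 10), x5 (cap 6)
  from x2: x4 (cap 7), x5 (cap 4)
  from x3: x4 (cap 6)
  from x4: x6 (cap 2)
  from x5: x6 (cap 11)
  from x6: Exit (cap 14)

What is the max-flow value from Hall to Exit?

9

Augment Hall→x1→x4→x6→Exit: bottleneck 2, flow now 2.
Augment Hall→x1→x5→x6→Exit: bottleneck 1, flow now 3.
Augment Hall→x2→x5→x6→Exit: bottleneck 4, flow now 7.
Augment Hall→x2→x4→x1→x5→x6→Exit: bottleneck 2, flow now 9. (uses reverse residual edge)
No augmenting path remains; maximum flow = 9.
In the residual graph, reachable from Hall: {Hall, x2, x3, x4}.
Min-cut edges: Hall→x1 (3), x2→x5 (4), x4→x6 (2); capacity 3 + 4 + 2 = 9.
This cut is saturated, so no flow can exceed 9.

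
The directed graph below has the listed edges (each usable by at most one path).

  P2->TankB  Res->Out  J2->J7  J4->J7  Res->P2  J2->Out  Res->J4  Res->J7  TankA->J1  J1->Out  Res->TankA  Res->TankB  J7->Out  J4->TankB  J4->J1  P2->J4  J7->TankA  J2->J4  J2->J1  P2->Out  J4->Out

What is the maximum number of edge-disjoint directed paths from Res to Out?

5

Assign every edge capacity 1; by Menger, the answer equals the max flow.
Path Res→Out (+1); total 1.
Path Res→P2→Out (+1); total 2.
Path Res→J4→Out (+1); total 3.
Path Res→J7→Out (+1); total 4.
Path Res→TankA→J1→Out (+1); total 5.
No residual Res→Out path; max flow = 5.
Certifying cut of size 5: {Res→J4, Res→J7, Res→Out, Res→P2, Res→TankA}.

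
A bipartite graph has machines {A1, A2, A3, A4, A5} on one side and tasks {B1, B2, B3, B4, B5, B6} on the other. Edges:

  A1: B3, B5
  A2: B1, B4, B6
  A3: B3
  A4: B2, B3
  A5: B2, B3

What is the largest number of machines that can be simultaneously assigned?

Unit-capacity flow: source→left, listed edges, right→sink; max matching = max flow.
Augmenting path A1→B3 (+1); matched 1.
Augmenting path A2→B1 (+1); matched 2.
Augmenting path A4→B2 (+1); matched 3.
Augmenting path A3→B3→A1→B5 (+1); matched 4.
No augmenting path remains; maximum matching = 4.
König certificate: {A1, A2, B2, B3} is a vertex cover of size 4 (every listed pair touches it), so no matching can be larger.

4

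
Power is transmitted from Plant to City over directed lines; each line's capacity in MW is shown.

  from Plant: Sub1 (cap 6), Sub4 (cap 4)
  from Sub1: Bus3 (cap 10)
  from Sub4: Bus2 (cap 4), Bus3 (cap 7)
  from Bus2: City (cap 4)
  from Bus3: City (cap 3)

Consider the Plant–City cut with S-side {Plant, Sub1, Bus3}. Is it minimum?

Yes — it is a minimum cut (capacity 7).

Given cut capacity: 4 + 3 = 7.
Augment Plant→Sub1→Bus3→City: bottleneck 3, flow now 3.
Augment Plant→Sub4→Bus2→City: bottleneck 4, flow now 7.
No augmenting path remains; maximum flow = 7.
Cut capacity 7 equals the max flow, so it is a minimum cut.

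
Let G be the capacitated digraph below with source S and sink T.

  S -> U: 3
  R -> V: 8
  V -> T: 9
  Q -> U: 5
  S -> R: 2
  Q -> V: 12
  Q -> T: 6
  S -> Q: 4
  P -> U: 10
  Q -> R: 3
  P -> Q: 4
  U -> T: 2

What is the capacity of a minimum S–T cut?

Augment S→Q→T: bottleneck 4, flow now 4.
Augment S→U→T: bottleneck 2, flow now 6.
Augment S→R→V→T: bottleneck 2, flow now 8.
No augmenting path remains; maximum flow = 8.
By max-flow min-cut, the minimum cut capacity equals the max flow.
In the residual graph, reachable from S: {S, U}.
Min-cut edges: S→Q (4), S→R (2), U→T (2); capacity 4 + 2 + 2 = 8.

8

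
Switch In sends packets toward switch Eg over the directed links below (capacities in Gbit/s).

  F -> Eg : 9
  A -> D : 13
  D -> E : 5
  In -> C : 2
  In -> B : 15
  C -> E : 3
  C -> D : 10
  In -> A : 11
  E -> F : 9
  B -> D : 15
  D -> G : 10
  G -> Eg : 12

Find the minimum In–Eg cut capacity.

Augment In→A→D→G→Eg: bottleneck 10, flow now 10.
Augment In→C→E→F→Eg: bottleneck 2, flow now 12.
Augment In→A→D→E→F→Eg: bottleneck 1, flow now 13.
Augment In→B→D→E→F→Eg: bottleneck 4, flow now 17.
No augmenting path remains; maximum flow = 17.
By max-flow min-cut, the minimum cut capacity equals the max flow.
In the residual graph, reachable from In: {In, A, B, D}.
Min-cut edges: In→C (2), D→E (5), D→G (10); capacity 2 + 5 + 10 = 17.

17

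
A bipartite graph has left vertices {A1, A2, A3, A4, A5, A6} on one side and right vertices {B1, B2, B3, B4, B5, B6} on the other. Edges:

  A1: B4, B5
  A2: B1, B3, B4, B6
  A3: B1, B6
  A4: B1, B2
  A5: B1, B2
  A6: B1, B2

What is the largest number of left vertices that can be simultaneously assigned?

Unit-capacity flow: source→left, listed edges, right→sink; max matching = max flow.
Augmenting path A1→B4 (+1); matched 1.
Augmenting path A2→B1 (+1); matched 2.
Augmenting path A3→B6 (+1); matched 3.
Augmenting path A4→B2 (+1); matched 4.
Augmenting path A5→B1→A2→B3 (+1); matched 5.
No augmenting path remains; maximum matching = 5.
König certificate: {A1, A2, A3, B1, B2} is a vertex cover of size 5 (every listed pair touches it), so no matching can be larger.

5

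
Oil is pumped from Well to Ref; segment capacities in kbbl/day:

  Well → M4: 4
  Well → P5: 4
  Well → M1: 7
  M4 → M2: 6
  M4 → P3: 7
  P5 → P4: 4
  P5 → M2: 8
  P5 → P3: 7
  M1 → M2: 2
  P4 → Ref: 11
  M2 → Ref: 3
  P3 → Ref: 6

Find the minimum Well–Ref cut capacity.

10

Augment Well→M4→M2→Ref: bottleneck 3, flow now 3.
Augment Well→M4→P3→Ref: bottleneck 1, flow now 4.
Augment Well→P5→P4→Ref: bottleneck 4, flow now 8.
Augment Well→M1→M2→M4→P3→Ref: bottleneck 2, flow now 10. (uses reverse residual edge)
No augmenting path remains; maximum flow = 10.
By max-flow min-cut, the minimum cut capacity equals the max flow.
In the residual graph, reachable from Well: {Well, M1}.
Min-cut edges: Well→M4 (4), Well→P5 (4), M1→M2 (2); capacity 4 + 4 + 2 = 10.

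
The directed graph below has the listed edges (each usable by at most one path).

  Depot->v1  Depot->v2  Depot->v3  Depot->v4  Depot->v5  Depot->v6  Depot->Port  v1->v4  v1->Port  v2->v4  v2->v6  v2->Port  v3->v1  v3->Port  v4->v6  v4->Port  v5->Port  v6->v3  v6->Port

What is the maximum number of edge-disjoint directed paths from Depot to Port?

7

Assign every edge capacity 1; by Menger, the answer equals the max flow.
Path Depot→Port (+1); total 1.
Path Depot→v1→Port (+1); total 2.
Path Depot→v2→Port (+1); total 3.
Path Depot→v3→Port (+1); total 4.
Path Depot→v4→Port (+1); total 5.
Path Depot→v5→Port (+1); total 6.
Path Depot→v6→Port (+1); total 7.
No residual Depot→Port path; max flow = 7.
Certifying cut of size 7: {Depot→Port, Depot→v1, Depot→v2, Depot→v3, Depot→v4, Depot→v5, Depot→v6}.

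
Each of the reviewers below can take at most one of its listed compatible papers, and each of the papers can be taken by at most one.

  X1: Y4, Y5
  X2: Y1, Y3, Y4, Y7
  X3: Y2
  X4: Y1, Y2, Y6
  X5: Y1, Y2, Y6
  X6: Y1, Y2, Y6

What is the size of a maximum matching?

Unit-capacity flow: source→left, listed edges, right→sink; max matching = max flow.
Augmenting path X1→Y4 (+1); matched 1.
Augmenting path X2→Y1 (+1); matched 2.
Augmenting path X3→Y2 (+1); matched 3.
Augmenting path X4→Y6 (+1); matched 4.
Augmenting path X5→Y1→X2→Y3 (+1); matched 5.
No augmenting path remains; maximum matching = 5.
König certificate: {X1, X2, Y1, Y2, Y6} is a vertex cover of size 5 (every listed pair touches it), so no matching can be larger.

5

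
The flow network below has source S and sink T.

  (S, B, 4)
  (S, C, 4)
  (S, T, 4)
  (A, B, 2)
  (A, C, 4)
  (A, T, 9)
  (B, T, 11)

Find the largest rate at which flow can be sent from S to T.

Augment S→T: bottleneck 4, flow now 4.
Augment S→B→T: bottleneck 4, flow now 8.
No augmenting path remains; maximum flow = 8.
In the residual graph, reachable from S: {S, C}.
Min-cut edges: S→B (4), S→T (4); capacity 4 + 4 = 8.
This cut is saturated, so no flow can exceed 8.

8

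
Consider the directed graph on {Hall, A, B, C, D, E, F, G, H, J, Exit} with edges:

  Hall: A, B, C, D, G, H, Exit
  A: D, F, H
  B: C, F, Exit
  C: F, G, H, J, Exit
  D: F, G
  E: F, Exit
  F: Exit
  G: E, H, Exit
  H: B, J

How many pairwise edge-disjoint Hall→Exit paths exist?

6

Assign every edge capacity 1; by Menger, the answer equals the max flow.
Path Hall→Exit (+1); total 1.
Path Hall→B→Exit (+1); total 2.
Path Hall→C→Exit (+1); total 3.
Path Hall→G→Exit (+1); total 4.
Path Hall→A→F→Exit (+1); total 5.
Path Hall→D→G→E→Exit (+1); total 6.
No residual Hall→Exit path; max flow = 6.
Certifying cut of size 6: {B→Exit, C→Exit, F→Exit, G→E, G→Exit, Hall→Exit}.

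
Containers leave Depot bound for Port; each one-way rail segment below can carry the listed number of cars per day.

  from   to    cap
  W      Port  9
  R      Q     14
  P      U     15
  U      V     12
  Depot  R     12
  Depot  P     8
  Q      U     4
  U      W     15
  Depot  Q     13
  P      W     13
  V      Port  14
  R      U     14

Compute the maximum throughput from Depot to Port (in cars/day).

Augment Depot→P→W→Port: bottleneck 8, flow now 8.
Augment Depot→Q→U→V→Port: bottleneck 4, flow now 12.
Augment Depot→R→U→V→Port: bottleneck 8, flow now 20.
Augment Depot→R→U→W→Port: bottleneck 1, flow now 21.
No augmenting path remains; maximum flow = 21.
In the residual graph, reachable from Depot: {Depot, P, Q, R, U, W}.
Min-cut edges: U→V (12), W→Port (9); capacity 12 + 9 = 21.
This cut is saturated, so no flow can exceed 21.

21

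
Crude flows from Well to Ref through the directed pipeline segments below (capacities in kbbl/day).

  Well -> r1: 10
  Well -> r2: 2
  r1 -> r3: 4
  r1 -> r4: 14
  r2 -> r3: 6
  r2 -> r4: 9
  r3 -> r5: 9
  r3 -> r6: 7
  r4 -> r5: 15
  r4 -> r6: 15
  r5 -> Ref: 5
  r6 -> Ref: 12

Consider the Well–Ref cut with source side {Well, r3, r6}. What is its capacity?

33

Edges leaving {Well, r3, r6}: Well→r1 (10), Well→r2 (2), r3→r5 (9), r6→Ref (12).
Cut capacity = 10 + 2 + 9 + 12 = 33.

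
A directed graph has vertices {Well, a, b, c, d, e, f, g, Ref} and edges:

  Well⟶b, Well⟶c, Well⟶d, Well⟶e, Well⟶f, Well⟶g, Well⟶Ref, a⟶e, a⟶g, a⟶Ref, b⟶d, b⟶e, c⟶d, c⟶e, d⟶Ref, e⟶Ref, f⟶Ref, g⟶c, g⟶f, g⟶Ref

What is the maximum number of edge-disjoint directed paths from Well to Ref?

5

Assign every edge capacity 1; by Menger, the answer equals the max flow.
Path Well→Ref (+1); total 1.
Path Well→d→Ref (+1); total 2.
Path Well→e→Ref (+1); total 3.
Path Well→f→Ref (+1); total 4.
Path Well→g→Ref (+1); total 5.
No residual Well→Ref path; max flow = 5.
Certifying cut of size 5: {Well→Ref, Well→f, Well→g, d→Ref, e→Ref}.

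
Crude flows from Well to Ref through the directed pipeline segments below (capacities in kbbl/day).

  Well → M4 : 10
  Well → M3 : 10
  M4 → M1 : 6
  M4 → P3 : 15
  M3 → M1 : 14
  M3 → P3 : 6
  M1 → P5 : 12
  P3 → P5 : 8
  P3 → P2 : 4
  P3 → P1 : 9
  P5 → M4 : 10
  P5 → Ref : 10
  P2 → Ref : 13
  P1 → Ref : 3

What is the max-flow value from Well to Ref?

Augment Well→M4→M1→P5→Ref: bottleneck 6, flow now 6.
Augment Well→M4→P3→P5→Ref: bottleneck 4, flow now 10.
Augment Well→M3→P3→P2→Ref: bottleneck 4, flow now 14.
Augment Well→M3→P3→P1→Ref: bottleneck 2, flow now 16.
Augment Well→M3→M1→M4→P3→P1→Ref: bottleneck 1, flow now 17. (uses reverse residual edge)
No augmenting path remains; maximum flow = 17.
In the residual graph, reachable from Well: {Well, M4, M3, M1, P3, P5, P1}.
Min-cut edges: P3→P2 (4), P5→Ref (10), P1→Ref (3); capacity 4 + 10 + 3 = 17.
This cut is saturated, so no flow can exceed 17.

17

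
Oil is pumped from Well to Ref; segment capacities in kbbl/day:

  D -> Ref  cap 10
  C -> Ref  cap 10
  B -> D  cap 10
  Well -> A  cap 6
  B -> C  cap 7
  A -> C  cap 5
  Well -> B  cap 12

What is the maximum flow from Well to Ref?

Augment Well→A→C→Ref: bottleneck 5, flow now 5.
Augment Well→B→C→Ref: bottleneck 5, flow now 10.
Augment Well→B→D→Ref: bottleneck 7, flow now 17.
No augmenting path remains; maximum flow = 17.
In the residual graph, reachable from Well: {Well, A}.
Min-cut edges: Well→B (12), A→C (5); capacity 12 + 5 = 17.
This cut is saturated, so no flow can exceed 17.

17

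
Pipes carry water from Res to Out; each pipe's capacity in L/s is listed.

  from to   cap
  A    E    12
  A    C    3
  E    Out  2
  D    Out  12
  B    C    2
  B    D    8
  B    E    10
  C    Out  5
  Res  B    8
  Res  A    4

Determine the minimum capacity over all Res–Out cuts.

12

Augment Res→A→C→Out: bottleneck 3, flow now 3.
Augment Res→A→E→Out: bottleneck 1, flow now 4.
Augment Res→B→C→Out: bottleneck 2, flow now 6.
Augment Res→B→D→Out: bottleneck 6, flow now 12.
No augmenting path remains; maximum flow = 12.
By max-flow min-cut, the minimum cut capacity equals the max flow.
In the residual graph, reachable from Res: {Res}.
Min-cut edges: Res→A (4), Res→B (8); capacity 4 + 8 = 12.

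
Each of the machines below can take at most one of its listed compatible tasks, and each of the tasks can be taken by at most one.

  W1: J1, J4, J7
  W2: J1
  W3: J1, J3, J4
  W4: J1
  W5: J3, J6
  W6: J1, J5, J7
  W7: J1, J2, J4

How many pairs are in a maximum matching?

6

Unit-capacity flow: source→left, listed edges, right→sink; max matching = max flow.
Augmenting path W1→J1 (+1); matched 1.
Augmenting path W3→J3 (+1); matched 2.
Augmenting path W5→J6 (+1); matched 3.
Augmenting path W6→J5 (+1); matched 4.
Augmenting path W7→J2 (+1); matched 5.
Augmenting path W2→J1→W1→J4 (+1); matched 6.
No augmenting path remains; maximum matching = 6.
König certificate: {W1, W3, W5, W6, W7, J1} is a vertex cover of size 6 (every listed pair touches it), so no matching can be larger.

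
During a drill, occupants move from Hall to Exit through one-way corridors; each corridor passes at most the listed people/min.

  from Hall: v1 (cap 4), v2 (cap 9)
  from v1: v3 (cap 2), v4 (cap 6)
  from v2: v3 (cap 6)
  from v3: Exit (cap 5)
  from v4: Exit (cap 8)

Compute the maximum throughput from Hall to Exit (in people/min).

9

Augment Hall→v1→v3→Exit: bottleneck 2, flow now 2.
Augment Hall→v1→v4→Exit: bottleneck 2, flow now 4.
Augment Hall→v2→v3→Exit: bottleneck 3, flow now 7.
Augment Hall→v2→v3→v1→v4→Exit: bottleneck 2, flow now 9. (uses reverse residual edge)
No augmenting path remains; maximum flow = 9.
In the residual graph, reachable from Hall: {Hall, v2, v3}.
Min-cut edges: Hall→v1 (4), v3→Exit (5); capacity 4 + 5 = 9.
This cut is saturated, so no flow can exceed 9.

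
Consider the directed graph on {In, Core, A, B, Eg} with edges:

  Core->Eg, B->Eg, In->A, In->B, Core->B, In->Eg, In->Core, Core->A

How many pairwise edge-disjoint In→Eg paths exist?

3

Assign every edge capacity 1; by Menger, the answer equals the max flow.
Path In→Eg (+1); total 1.
Path In→Core→Eg (+1); total 2.
Path In→B→Eg (+1); total 3.
No residual In→Eg path; max flow = 3.
Certifying cut of size 3: {In→B, In→Core, In→Eg}.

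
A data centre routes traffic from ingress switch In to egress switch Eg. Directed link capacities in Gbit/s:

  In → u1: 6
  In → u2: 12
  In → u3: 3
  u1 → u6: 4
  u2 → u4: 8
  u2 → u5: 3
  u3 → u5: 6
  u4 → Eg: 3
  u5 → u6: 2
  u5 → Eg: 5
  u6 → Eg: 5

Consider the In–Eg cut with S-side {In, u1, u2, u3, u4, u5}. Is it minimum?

Given cut capacity: 4 + 3 + 2 + 5 = 14.
Augment In→u1→u6→Eg: bottleneck 4, flow now 4.
Augment In→u2→u4→Eg: bottleneck 3, flow now 7.
Augment In→u2→u5→Eg: bottleneck 3, flow now 10.
Augment In→u3→u5→Eg: bottleneck 2, flow now 12.
Augment In→u3→u5→u6→Eg: bottleneck 1, flow now 13.
No augmenting path remains; maximum flow = 13.
In the residual graph, reachable from In: {In, u1, u2, u4}.
Min-cut edges: In→u3 (3), u1→u6 (4), u2→u5 (3), u4→Eg (3); capacity 3 + 4 + 3 + 3 = 13.
Cut capacity 14 exceeds the max flow 13, so it is not minimum.

No — its capacity is 14, but the minimum cut has capacity 13.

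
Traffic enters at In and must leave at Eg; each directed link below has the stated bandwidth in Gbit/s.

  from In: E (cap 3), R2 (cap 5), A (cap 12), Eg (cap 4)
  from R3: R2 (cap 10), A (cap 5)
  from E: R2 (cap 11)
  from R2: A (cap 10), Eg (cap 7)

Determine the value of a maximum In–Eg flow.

Augment In→Eg: bottleneck 4, flow now 4.
Augment In→R2→Eg: bottleneck 5, flow now 9.
Augment In→E→R2→Eg: bottleneck 2, flow now 11.
No augmenting path remains; maximum flow = 11.
In the residual graph, reachable from In: {In, E, R2, A}.
Min-cut edges: In→Eg (4), R2→Eg (7); capacity 4 + 7 = 11.
This cut is saturated, so no flow can exceed 11.

11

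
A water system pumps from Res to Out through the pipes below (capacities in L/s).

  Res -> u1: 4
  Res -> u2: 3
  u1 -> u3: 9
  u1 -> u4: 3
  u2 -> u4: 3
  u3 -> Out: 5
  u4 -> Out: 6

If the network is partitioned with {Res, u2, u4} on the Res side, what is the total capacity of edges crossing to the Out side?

Edges leaving {Res, u2, u4}: Res→u1 (4), u4→Out (6).
Cut capacity = 4 + 6 = 10.

10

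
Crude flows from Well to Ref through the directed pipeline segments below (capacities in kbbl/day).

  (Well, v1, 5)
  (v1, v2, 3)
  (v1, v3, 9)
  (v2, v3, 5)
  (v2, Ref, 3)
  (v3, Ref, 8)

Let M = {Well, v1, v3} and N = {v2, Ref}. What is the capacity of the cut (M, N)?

Edges leaving {Well, v1, v3}: v1→v2 (3), v3→Ref (8).
Cut capacity = 3 + 8 = 11.

11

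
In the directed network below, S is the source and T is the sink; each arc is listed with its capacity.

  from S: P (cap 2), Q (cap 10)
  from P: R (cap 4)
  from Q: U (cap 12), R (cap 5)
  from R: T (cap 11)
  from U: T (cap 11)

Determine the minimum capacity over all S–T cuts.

Augment S→P→R→T: bottleneck 2, flow now 2.
Augment S→Q→R→T: bottleneck 5, flow now 7.
Augment S→Q→U→T: bottleneck 5, flow now 12.
No augmenting path remains; maximum flow = 12.
By max-flow min-cut, the minimum cut capacity equals the max flow.
In the residual graph, reachable from S: {S}.
Min-cut edges: S→P (2), S→Q (10); capacity 2 + 10 = 12.

12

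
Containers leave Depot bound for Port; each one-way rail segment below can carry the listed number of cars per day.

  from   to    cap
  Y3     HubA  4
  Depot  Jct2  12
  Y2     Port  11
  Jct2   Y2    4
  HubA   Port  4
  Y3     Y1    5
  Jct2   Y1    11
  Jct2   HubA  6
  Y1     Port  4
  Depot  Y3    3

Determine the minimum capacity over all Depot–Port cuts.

Augment Depot→Y3→Y1→Port: bottleneck 3, flow now 3.
Augment Depot→Jct2→Y1→Port: bottleneck 1, flow now 4.
Augment Depot→Jct2→HubA→Port: bottleneck 4, flow now 8.
Augment Depot→Jct2→Y2→Port: bottleneck 4, flow now 12.
No augmenting path remains; maximum flow = 12.
By max-flow min-cut, the minimum cut capacity equals the max flow.
In the residual graph, reachable from Depot: {Depot, Y3, Jct2, Y1, HubA}.
Min-cut edges: Jct2→Y2 (4), Y1→Port (4), HubA→Port (4); capacity 4 + 4 + 4 = 12.

12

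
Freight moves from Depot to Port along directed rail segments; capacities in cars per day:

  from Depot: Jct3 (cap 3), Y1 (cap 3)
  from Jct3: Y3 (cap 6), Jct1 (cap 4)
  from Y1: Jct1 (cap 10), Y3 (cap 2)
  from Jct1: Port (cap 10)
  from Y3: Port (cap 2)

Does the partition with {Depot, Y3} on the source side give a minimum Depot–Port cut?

No — its capacity is 8, but the minimum cut has capacity 6.

Given cut capacity: 3 + 3 + 2 = 8.
Augment Depot→Jct3→Jct1→Port: bottleneck 3, flow now 3.
Augment Depot→Y1→Jct1→Port: bottleneck 3, flow now 6.
No augmenting path remains; maximum flow = 6.
In the residual graph, reachable from Depot: {Depot}.
Min-cut edges: Depot→Jct3 (3), Depot→Y1 (3); capacity 3 + 3 = 6.
Cut capacity 8 exceeds the max flow 6, so it is not minimum.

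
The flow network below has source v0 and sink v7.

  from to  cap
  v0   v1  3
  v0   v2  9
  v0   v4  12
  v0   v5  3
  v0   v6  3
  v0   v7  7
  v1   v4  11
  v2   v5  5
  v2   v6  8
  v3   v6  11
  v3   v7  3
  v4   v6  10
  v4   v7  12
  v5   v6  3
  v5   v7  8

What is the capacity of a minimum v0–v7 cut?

Augment v0→v7: bottleneck 7, flow now 7.
Augment v0→v4→v7: bottleneck 12, flow now 19.
Augment v0→v5→v7: bottleneck 3, flow now 22.
Augment v0→v2→v5→v7: bottleneck 5, flow now 27.
No augmenting path remains; maximum flow = 27.
By max-flow min-cut, the minimum cut capacity equals the max flow.
In the residual graph, reachable from v0: {v0, v1, v2, v4, v6}.
Min-cut edges: v0→v5 (3), v0→v7 (7), v2→v5 (5), v4→v7 (12); capacity 3 + 7 + 5 + 12 = 27.

27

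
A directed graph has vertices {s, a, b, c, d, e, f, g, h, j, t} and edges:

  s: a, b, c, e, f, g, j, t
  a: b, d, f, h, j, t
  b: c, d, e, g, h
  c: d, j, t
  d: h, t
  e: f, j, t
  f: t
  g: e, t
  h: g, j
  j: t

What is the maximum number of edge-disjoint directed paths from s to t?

8

Assign every edge capacity 1; by Menger, the answer equals the max flow.
Path s→t (+1); total 1.
Path s→a→t (+1); total 2.
Path s→c→t (+1); total 3.
Path s→e→t (+1); total 4.
Path s→f→t (+1); total 5.
Path s→g→t (+1); total 6.
Path s→j→t (+1); total 7.
Path s→b→d→t (+1); total 8.
No residual s→t path; max flow = 8.
Certifying cut of size 8: {s→a, s→b, s→c, s→e, s→f, s→g, s→j, s→t}.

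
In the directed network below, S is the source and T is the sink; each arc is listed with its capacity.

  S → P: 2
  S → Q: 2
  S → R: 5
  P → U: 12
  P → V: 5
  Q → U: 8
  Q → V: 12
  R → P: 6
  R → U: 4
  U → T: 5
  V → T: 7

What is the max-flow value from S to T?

Augment S→P→U→T: bottleneck 2, flow now 2.
Augment S→Q→U→T: bottleneck 2, flow now 4.
Augment S→R→U→T: bottleneck 1, flow now 5.
Augment S→R→P→V→T: bottleneck 4, flow now 9.
No augmenting path remains; maximum flow = 9.
In the residual graph, reachable from S: {S}.
Min-cut edges: S→P (2), S→Q (2), S→R (5); capacity 2 + 2 + 5 = 9.
This cut is saturated, so no flow can exceed 9.

9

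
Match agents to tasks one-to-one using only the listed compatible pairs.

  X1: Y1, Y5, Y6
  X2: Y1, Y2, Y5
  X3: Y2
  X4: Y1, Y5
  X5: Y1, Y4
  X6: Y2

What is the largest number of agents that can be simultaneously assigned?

5

Unit-capacity flow: source→left, listed edges, right→sink; max matching = max flow.
Augmenting path X1→Y1 (+1); matched 1.
Augmenting path X2→Y2 (+1); matched 2.
Augmenting path X4→Y5 (+1); matched 3.
Augmenting path X5→Y4 (+1); matched 4.
Augmenting path X3→Y2→X2→Y1→X1→Y6 (+1); matched 5.
No augmenting path remains; maximum matching = 5.
König certificate: {X1, X2, X4, X5, Y2} is a vertex cover of size 5 (every listed pair touches it), so no matching can be larger.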